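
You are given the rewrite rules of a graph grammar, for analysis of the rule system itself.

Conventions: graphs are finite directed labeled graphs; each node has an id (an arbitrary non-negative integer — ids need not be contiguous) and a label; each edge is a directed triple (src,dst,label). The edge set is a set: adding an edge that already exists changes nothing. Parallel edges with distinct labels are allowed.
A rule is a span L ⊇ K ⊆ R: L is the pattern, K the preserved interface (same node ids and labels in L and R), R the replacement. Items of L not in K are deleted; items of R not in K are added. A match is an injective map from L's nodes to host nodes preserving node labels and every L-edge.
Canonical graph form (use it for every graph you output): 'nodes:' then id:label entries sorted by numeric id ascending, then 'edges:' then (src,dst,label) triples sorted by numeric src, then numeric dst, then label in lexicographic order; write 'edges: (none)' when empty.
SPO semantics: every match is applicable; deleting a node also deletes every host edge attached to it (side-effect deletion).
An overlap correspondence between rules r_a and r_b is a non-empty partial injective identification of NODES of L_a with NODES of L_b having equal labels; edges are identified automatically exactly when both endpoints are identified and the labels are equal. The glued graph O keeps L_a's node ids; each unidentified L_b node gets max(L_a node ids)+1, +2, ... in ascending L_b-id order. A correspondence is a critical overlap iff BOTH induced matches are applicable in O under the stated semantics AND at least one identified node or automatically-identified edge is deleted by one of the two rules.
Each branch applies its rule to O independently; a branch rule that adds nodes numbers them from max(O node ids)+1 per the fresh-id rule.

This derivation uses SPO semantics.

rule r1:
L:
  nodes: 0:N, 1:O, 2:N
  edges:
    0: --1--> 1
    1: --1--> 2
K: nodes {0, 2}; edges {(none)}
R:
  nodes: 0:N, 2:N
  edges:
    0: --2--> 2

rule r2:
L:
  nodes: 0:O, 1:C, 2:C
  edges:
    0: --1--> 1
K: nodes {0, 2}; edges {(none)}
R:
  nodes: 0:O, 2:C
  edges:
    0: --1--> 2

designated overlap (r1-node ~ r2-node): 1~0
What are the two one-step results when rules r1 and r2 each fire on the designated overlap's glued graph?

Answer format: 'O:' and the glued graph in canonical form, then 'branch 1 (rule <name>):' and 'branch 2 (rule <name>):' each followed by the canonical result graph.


O:
nodes: 0:N, 1:O, 2:N, 3:C, 4:C
edges: (0,1,1); (1,2,1); (1,3,1)
branch 1 (rule r1):
nodes: 0:N, 2:N, 3:C, 4:C
edges: (0,2,2)
branch 2 (rule r2):
nodes: 0:N, 1:O, 2:N, 4:C
edges: (0,1,1); (1,2,1); (1,4,1)


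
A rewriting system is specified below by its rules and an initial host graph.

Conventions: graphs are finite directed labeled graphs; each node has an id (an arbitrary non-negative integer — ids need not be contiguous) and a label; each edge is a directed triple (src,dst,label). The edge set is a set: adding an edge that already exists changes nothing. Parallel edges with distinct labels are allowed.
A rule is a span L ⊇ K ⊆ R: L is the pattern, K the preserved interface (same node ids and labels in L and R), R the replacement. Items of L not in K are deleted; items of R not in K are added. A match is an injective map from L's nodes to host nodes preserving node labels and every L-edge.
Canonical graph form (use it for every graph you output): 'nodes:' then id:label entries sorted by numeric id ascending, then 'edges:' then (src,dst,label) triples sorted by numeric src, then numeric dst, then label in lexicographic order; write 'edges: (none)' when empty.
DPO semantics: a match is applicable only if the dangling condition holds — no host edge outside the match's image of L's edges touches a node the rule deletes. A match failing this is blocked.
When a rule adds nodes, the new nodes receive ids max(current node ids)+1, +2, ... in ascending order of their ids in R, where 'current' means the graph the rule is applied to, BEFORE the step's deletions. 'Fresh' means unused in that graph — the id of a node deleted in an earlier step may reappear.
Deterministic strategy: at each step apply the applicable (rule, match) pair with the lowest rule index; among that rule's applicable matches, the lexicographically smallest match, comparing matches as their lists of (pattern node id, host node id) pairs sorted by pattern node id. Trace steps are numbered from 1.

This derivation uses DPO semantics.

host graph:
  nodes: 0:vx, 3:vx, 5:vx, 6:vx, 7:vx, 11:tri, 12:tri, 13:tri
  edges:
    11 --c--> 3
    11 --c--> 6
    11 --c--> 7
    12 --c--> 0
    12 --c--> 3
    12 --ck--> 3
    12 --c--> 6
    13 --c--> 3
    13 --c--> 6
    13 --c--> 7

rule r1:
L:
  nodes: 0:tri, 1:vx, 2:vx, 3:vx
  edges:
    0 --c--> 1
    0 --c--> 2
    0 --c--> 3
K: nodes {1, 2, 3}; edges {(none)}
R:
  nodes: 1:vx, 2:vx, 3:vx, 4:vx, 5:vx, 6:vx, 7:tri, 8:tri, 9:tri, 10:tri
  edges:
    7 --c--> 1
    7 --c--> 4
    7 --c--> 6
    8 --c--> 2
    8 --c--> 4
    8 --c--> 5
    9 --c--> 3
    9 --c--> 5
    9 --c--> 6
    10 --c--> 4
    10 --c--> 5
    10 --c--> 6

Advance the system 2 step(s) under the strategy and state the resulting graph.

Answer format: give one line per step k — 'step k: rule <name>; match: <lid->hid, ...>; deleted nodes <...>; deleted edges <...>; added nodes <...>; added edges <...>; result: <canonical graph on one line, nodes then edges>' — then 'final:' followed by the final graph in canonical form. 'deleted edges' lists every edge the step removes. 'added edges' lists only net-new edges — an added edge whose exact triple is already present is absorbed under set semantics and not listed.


step 1: rule r1; match: 0->11, 1->3, 2->6, 3->7; deleted nodes 11; deleted edges (11,3,c); (11,6,c); (11,7,c); added nodes 14, 15, 16, 17, 18, 19, 20; added edges (17,3,c); (17,14,c); (17,16,c); (18,6,c); (18,14,c); (18,15,c); (19,7,c); (19,15,c); (19,16,c); (20,14,c); (20,15,c); (20,16,c); result: nodes: 0:vx, 3:vx, 5:vx, 6:vx, 7:vx, 12:tri, 13:tri, 14:vx, 15:vx, 16:vx, 17:tri, 18:tri, 19:tri, 20:tri edges: (12,0,c); (12,3,c); (12,3,ck); (12,6,c); (13,3,c); (13,6,c); (13,7,c); (17,3,c); (17,14,c); (17,16,c); (18,6,c); (18,14,c); (18,15,c); (19,7,c); (19,15,c); (19,16,c); (20,14,c); (20,15,c); (20,16,c)
step 2: rule r1; match: 0->13, 1->3, 2->6, 3->7; deleted nodes 13; deleted edges (13,3,c); (13,6,c); (13,7,c); added nodes 21, 22, 23, 24, 25, 26, 27; added edges (24,3,c); (24,21,c); (24,23,c); (25,6,c); (25,21,c); (25,22,c); (26,7,c); (26,22,c); (26,23,c); (27,21,c); (27,22,c); (27,23,c); result: nodes: 0:vx, 3:vx, 5:vx, 6:vx, 7:vx, 12:tri, 14:vx, 15:vx, 16:vx, 17:tri, 18:tri, 19:tri, 20:tri, 21:vx, 22:vx, 23:vx, 24:tri, 25:tri, 26:tri, 27:tri edges: (12,0,c); (12,3,c); (12,3,ck); (12,6,c); (17,3,c); (17,14,c); (17,16,c); (18,6,c); (18,14,c); (18,15,c); (19,7,c); (19,15,c); (19,16,c); (20,14,c); (20,15,c); (20,16,c); (24,3,c); (24,21,c); (24,23,c); (25,6,c); (25,21,c); (25,22,c); (26,7,c); (26,22,c); (26,23,c); (27,21,c); (27,22,c); (27,23,c)
final:
nodes: 0:vx, 3:vx, 5:vx, 6:vx, 7:vx, 12:tri, 14:vx, 15:vx, 16:vx, 17:tri, 18:tri, 19:tri, 20:tri, 21:vx, 22:vx, 23:vx, 24:tri, 25:tri, 26:tri, 27:tri
edges: (12,0,c); (12,3,c); (12,3,ck); (12,6,c); (17,3,c); (17,14,c); (17,16,c); (18,6,c); (18,14,c); (18,15,c); (19,7,c); (19,15,c); (19,16,c); (20,14,c); (20,15,c); (20,16,c); (24,3,c); (24,21,c); (24,23,c); (25,6,c); (25,21,c); (25,22,c); (26,7,c); (26,22,c); (26,23,c); (27,21,c); (27,22,c); (27,23,c)


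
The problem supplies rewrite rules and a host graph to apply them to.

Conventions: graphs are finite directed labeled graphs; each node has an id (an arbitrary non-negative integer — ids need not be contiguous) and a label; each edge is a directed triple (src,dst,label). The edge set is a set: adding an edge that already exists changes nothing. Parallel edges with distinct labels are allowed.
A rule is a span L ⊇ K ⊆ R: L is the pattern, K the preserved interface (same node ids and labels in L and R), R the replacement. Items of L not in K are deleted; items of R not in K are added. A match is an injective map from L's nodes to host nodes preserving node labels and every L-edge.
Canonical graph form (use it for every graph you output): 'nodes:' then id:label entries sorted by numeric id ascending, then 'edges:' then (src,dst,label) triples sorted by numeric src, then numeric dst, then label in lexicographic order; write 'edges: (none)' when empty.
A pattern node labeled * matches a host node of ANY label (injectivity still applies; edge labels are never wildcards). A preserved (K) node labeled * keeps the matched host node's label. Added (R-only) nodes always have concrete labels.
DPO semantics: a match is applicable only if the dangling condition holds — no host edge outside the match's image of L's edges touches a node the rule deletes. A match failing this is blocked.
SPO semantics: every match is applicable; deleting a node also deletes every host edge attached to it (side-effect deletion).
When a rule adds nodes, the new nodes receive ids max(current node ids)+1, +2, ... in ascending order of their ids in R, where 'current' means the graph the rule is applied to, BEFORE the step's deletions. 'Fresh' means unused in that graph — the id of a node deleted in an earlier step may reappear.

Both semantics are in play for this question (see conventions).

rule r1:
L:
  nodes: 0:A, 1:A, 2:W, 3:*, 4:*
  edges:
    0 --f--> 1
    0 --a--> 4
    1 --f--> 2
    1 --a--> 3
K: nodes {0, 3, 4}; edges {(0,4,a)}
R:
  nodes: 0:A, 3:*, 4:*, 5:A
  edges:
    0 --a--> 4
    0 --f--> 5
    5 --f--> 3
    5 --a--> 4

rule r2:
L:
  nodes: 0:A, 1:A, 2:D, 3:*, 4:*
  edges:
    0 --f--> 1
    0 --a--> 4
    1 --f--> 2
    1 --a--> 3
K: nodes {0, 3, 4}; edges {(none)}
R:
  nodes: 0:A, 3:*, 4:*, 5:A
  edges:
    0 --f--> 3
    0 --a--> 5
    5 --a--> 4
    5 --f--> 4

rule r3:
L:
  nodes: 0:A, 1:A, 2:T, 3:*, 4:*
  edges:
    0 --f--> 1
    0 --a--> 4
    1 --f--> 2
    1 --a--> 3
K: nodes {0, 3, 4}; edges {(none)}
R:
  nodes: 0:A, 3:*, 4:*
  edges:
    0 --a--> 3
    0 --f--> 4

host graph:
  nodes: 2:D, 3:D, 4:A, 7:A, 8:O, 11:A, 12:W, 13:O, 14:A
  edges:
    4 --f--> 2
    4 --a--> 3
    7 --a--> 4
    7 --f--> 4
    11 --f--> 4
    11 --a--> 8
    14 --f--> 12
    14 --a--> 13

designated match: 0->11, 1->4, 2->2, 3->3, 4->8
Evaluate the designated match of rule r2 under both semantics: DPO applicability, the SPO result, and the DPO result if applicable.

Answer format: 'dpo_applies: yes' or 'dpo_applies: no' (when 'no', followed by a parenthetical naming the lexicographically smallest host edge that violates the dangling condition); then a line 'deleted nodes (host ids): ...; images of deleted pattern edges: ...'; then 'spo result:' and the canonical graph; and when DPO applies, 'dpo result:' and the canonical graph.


dpo_applies: no
(the rule deletes node 4, which keeps host edge (7,4,a) outside the match image — the dangling condition fails, DPO blocks; SPO proceeds and side-deletes such edges)
deleted nodes (host ids): 2, 4; images of deleted pattern edges: (4,2,f); (4,3,a); (11,4,f); (11,8,a)
spo result:
nodes: 3:D, 7:A, 8:O, 11:A, 12:W, 13:O, 14:A, 15:A
edges: (11,3,f); (11,15,a); (14,12,f); (14,13,a); (15,8,a); (15,8,f)


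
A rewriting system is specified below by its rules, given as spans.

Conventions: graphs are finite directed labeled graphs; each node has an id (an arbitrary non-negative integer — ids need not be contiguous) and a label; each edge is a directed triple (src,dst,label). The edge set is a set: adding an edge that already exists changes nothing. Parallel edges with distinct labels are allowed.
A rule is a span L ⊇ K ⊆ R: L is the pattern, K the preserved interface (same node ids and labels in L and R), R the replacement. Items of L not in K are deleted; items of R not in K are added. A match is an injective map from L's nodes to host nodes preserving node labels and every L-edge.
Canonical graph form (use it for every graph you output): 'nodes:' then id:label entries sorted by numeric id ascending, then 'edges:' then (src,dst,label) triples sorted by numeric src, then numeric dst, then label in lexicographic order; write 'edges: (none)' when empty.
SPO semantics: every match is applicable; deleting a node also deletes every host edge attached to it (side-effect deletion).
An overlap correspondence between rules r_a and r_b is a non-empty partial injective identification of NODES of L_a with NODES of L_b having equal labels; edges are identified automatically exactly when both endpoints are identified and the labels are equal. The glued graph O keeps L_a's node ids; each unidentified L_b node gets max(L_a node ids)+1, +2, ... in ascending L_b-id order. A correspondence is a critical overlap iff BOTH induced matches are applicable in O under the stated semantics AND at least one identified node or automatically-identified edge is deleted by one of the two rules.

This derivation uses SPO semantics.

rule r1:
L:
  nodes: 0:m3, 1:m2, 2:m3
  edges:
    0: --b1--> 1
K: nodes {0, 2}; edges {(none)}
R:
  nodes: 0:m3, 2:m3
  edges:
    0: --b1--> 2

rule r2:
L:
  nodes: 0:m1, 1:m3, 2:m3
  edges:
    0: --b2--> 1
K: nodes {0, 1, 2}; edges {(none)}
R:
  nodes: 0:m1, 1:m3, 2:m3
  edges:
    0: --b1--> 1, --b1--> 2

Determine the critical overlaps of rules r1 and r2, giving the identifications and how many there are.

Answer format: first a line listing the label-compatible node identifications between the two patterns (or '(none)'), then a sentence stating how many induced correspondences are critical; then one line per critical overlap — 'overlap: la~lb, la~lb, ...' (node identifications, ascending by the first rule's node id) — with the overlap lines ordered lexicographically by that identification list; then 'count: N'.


label-compatible node identifications between L(r1) and L(r2): 0~1, 0~2, 2~1, 2~2
0 of the induced correspondences are critical overlaps of r1 and r2.
count: 0


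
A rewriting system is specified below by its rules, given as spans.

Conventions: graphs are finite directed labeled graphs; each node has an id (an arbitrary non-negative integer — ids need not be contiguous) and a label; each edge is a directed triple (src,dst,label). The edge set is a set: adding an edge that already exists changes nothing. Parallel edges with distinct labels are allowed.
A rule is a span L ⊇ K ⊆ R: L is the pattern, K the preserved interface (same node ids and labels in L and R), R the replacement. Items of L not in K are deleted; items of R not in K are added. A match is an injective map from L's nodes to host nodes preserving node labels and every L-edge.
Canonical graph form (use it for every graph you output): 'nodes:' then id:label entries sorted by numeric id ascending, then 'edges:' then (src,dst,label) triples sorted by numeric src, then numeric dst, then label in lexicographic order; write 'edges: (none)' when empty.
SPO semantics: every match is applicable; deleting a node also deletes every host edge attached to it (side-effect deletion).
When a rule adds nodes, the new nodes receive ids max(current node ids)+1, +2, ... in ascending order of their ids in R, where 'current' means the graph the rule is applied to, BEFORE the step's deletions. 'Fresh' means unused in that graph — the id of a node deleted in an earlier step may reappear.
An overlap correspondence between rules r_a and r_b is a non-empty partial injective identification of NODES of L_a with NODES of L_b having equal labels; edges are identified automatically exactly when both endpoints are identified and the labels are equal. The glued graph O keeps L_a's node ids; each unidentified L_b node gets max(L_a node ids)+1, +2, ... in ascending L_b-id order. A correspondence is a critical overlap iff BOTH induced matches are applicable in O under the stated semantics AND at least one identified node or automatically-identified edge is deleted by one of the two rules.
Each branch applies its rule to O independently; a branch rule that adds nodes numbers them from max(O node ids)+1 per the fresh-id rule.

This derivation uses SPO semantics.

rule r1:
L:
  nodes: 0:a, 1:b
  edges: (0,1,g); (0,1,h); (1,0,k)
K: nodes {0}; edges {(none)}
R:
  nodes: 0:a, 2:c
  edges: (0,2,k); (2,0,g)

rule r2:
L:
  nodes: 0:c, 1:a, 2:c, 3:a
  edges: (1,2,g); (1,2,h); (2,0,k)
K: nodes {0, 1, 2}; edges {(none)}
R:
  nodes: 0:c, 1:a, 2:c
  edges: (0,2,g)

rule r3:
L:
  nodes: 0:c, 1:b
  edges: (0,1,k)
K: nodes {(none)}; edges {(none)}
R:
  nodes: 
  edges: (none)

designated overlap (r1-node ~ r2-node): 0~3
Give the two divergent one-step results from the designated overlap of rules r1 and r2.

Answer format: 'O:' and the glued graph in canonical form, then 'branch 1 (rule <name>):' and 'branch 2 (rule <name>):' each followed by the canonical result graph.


O:
nodes: 0:a, 1:b, 2:c, 3:a, 4:c
edges: (0,1,g); (0,1,h); (1,0,k); (3,4,g); (3,4,h); (4,2,k)
branch 1 (rule r1):
nodes: 0:a, 2:c, 3:a, 4:c, 5:c
edges: (0,5,k); (3,4,g); (3,4,h); (4,2,k); (5,0,g)
branch 2 (rule r2):
nodes: 1:b, 2:c, 3:a, 4:c
edges: (2,4,g)


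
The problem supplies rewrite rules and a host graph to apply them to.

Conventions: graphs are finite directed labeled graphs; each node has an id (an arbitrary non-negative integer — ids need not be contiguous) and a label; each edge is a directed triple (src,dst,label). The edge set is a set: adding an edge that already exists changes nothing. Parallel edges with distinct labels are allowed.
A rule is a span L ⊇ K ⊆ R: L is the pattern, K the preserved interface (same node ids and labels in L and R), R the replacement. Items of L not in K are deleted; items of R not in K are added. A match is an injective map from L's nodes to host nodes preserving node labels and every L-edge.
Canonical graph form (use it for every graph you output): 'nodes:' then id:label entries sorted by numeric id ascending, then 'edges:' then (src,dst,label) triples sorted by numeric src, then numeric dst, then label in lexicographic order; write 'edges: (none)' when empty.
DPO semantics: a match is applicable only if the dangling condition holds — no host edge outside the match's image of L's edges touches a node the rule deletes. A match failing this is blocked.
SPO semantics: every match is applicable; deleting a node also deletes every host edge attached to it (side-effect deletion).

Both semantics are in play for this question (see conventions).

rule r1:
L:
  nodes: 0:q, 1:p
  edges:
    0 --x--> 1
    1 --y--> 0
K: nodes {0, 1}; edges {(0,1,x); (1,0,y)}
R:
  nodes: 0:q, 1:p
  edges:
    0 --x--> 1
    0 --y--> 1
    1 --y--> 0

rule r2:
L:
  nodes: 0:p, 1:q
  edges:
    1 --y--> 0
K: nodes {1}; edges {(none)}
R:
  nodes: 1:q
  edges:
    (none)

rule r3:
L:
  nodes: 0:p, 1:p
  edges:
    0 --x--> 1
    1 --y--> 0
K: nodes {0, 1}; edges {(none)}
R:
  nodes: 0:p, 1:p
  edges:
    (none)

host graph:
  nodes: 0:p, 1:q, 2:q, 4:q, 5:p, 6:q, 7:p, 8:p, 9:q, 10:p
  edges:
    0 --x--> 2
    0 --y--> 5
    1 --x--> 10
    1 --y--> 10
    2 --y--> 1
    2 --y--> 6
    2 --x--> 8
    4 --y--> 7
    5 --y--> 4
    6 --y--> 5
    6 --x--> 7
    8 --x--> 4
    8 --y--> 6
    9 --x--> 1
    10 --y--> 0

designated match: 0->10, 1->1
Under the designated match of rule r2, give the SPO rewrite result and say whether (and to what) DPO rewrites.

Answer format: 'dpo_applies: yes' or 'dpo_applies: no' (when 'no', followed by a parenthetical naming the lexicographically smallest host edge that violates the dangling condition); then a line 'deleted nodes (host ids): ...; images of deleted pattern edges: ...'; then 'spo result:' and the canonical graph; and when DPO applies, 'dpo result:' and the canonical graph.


dpo_applies: no
(the rule deletes node 10, which keeps host edge (1,10,x) outside the match image — the dangling condition fails, DPO blocks; SPO proceeds and side-deletes such edges)
deleted nodes (host ids): 10; images of deleted pattern edges: (1,10,y)
spo result:
nodes: 0:p, 1:q, 2:q, 4:q, 5:p, 6:q, 7:p, 8:p, 9:q
edges: (0,2,x); (0,5,y); (2,1,y); (2,6,y); (2,8,x); (4,7,y); (5,4,y); (6,5,y); (6,7,x); (8,4,x); (8,6,y); (9,1,x)


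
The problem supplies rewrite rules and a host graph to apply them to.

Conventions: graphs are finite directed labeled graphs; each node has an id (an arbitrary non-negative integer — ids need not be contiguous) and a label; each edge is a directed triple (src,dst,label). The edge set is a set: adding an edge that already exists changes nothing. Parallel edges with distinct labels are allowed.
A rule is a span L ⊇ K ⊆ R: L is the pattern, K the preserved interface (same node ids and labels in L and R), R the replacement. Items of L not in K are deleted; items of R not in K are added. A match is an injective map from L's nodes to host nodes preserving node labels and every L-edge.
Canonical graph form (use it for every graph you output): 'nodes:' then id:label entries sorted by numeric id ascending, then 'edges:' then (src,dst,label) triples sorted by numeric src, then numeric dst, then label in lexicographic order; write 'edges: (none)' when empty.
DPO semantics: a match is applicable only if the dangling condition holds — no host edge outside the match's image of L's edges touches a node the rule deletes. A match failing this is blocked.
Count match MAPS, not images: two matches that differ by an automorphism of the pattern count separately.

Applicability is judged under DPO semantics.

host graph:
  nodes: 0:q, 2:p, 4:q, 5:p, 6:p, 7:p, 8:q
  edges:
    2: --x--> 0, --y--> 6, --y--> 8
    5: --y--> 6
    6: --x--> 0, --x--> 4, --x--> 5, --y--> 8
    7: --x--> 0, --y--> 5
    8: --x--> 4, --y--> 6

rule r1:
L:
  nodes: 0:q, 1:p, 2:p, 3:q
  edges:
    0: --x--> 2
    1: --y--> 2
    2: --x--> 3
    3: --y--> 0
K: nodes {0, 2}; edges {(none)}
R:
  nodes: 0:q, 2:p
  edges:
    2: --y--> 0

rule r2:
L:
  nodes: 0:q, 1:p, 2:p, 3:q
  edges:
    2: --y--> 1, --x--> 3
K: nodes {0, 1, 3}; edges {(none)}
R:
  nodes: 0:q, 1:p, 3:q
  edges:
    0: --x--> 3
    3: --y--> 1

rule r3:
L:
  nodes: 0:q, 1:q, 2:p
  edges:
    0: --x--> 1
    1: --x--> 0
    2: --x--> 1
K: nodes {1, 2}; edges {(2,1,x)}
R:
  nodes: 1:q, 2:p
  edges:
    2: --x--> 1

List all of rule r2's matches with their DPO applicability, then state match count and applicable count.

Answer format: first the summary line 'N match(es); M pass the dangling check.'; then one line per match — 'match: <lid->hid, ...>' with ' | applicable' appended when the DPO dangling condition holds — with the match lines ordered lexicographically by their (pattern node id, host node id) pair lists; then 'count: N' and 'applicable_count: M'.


4 match(es); 2 pass the dangling check.
match: 0->4, 1->5, 2->7, 3->0 | applicable
match: 0->4, 1->6, 2->2, 3->0
match: 0->8, 1->5, 2->7, 3->0 | applicable
match: 0->8, 1->6, 2->2, 3->0
count: 4
applicable_count: 2


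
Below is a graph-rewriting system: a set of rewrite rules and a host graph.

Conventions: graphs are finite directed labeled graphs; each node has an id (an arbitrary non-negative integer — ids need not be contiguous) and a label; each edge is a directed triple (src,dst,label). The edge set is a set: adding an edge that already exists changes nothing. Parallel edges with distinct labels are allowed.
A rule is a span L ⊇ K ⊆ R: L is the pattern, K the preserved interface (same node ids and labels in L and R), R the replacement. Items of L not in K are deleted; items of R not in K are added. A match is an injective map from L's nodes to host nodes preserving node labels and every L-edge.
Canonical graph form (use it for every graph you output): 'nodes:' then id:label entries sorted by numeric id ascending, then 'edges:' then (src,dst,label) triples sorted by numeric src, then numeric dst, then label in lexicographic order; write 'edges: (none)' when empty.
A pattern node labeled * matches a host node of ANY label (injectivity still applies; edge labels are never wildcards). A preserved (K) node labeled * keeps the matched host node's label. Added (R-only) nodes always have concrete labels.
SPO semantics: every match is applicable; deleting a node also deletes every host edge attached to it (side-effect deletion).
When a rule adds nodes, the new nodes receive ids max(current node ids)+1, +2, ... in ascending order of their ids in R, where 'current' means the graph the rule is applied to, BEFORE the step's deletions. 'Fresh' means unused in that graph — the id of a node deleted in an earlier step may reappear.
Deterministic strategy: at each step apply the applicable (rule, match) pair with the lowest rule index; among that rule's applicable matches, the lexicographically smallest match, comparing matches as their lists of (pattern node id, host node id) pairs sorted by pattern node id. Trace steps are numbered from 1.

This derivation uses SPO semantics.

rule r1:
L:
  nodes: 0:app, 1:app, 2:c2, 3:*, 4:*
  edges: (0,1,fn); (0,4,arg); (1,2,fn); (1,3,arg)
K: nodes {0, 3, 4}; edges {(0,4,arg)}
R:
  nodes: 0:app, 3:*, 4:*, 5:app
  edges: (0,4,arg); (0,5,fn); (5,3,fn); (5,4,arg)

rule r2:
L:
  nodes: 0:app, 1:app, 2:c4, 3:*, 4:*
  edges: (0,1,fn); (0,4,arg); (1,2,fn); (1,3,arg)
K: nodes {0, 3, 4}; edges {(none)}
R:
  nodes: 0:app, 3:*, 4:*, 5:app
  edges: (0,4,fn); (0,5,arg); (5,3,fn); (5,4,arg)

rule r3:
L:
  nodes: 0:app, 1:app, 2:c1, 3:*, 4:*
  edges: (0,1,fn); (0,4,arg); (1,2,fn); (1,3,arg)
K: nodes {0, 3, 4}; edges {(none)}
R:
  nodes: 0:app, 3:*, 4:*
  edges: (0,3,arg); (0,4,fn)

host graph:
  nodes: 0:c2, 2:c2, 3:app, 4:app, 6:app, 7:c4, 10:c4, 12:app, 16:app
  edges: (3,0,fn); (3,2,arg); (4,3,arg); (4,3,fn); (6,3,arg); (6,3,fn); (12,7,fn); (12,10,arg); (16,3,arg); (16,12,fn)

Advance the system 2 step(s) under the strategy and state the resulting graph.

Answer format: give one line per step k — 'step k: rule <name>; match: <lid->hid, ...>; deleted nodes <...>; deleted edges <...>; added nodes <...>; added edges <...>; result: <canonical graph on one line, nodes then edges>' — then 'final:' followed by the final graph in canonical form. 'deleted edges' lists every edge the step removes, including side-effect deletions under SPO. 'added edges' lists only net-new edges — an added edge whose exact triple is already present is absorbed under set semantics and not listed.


step 1: rule r2; match: 0->16, 1->12, 2->7, 3->10, 4->3; deleted nodes 7, 12; deleted edges (12,7,fn); (12,10,arg); (16,3,arg); (16,12,fn); added nodes 17; added edges (16,3,fn); (16,17,arg); (17,3,arg); (17,10,fn); result: nodes: 0:c2, 2:c2, 3:app, 4:app, 6:app, 10:c4, 16:app, 17:app edges: (3,0,fn); (3,2,arg); (4,3,arg); (4,3,fn); (6,3,arg); (6,3,fn); (16,3,fn); (16,17,arg); (17,3,arg); (17,10,fn)
step 2: rule r1; match: 0->16, 1->3, 2->0, 3->2, 4->17; deleted nodes 0, 3; deleted edges (3,0,fn); (3,2,arg); (4,3,arg); (4,3,fn); (6,3,arg); (6,3,fn); (16,3,fn); (17,3,arg); added nodes 18; added edges (16,18,fn); (18,2,fn); (18,17,arg); result: nodes: 2:c2, 4:app, 6:app, 10:c4, 16:app, 17:app, 18:app edges: (16,17,arg); (16,18,fn); (17,10,fn); (18,2,fn); (18,17,arg)
final:
nodes: 2:c2, 4:app, 6:app, 10:c4, 16:app, 17:app, 18:app
edges: (16,17,arg); (16,18,fn); (17,10,fn); (18,2,fn); (18,17,arg)


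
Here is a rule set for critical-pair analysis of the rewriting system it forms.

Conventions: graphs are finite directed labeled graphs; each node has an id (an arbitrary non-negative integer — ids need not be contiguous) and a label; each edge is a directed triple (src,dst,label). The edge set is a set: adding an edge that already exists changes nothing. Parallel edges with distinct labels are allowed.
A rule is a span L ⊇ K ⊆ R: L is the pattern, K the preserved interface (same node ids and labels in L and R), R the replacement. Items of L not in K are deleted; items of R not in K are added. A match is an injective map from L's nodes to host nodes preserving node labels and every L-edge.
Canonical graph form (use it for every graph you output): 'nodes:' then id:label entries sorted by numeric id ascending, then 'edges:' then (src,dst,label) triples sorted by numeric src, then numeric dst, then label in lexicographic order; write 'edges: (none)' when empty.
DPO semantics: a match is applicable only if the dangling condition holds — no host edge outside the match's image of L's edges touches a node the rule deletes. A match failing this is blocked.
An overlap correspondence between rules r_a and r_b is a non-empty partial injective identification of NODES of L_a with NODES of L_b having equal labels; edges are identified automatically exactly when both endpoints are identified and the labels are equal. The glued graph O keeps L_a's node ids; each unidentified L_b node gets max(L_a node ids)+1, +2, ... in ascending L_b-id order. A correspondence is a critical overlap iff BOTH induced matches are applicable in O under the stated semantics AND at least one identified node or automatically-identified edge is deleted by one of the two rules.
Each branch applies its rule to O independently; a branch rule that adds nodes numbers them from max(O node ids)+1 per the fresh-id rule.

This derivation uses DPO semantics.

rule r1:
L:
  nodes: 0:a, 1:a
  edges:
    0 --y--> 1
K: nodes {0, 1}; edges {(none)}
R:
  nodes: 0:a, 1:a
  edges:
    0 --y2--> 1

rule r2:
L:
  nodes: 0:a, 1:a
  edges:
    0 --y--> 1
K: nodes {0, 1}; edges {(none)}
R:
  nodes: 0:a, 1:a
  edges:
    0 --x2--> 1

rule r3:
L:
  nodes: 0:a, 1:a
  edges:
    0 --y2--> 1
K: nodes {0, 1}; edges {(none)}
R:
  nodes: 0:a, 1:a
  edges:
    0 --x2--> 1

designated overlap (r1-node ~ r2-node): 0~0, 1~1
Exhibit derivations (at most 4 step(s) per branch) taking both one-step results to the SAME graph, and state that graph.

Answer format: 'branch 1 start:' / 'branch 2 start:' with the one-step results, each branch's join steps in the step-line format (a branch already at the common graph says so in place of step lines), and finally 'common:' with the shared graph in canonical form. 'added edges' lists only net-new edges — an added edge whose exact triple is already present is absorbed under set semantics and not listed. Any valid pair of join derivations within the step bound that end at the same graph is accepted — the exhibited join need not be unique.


branch 1 start:
nodes: 0:a, 1:a
edges: (0,1,y2)
branch 2 start:
nodes: 0:a, 1:a
edges: (0,1,x2)
branch 1 step 1: rule r3; match: 0->0, 1->1; deleted nodes (none); deleted edges (0,1,y2); added nodes (none); added edges (0,1,x2); result: nodes: 0:a, 1:a edges: (0,1,x2)
branch 2: already at the common graph (0 steps)
common:
nodes: 0:a, 1:a
edges: (0,1,x2)


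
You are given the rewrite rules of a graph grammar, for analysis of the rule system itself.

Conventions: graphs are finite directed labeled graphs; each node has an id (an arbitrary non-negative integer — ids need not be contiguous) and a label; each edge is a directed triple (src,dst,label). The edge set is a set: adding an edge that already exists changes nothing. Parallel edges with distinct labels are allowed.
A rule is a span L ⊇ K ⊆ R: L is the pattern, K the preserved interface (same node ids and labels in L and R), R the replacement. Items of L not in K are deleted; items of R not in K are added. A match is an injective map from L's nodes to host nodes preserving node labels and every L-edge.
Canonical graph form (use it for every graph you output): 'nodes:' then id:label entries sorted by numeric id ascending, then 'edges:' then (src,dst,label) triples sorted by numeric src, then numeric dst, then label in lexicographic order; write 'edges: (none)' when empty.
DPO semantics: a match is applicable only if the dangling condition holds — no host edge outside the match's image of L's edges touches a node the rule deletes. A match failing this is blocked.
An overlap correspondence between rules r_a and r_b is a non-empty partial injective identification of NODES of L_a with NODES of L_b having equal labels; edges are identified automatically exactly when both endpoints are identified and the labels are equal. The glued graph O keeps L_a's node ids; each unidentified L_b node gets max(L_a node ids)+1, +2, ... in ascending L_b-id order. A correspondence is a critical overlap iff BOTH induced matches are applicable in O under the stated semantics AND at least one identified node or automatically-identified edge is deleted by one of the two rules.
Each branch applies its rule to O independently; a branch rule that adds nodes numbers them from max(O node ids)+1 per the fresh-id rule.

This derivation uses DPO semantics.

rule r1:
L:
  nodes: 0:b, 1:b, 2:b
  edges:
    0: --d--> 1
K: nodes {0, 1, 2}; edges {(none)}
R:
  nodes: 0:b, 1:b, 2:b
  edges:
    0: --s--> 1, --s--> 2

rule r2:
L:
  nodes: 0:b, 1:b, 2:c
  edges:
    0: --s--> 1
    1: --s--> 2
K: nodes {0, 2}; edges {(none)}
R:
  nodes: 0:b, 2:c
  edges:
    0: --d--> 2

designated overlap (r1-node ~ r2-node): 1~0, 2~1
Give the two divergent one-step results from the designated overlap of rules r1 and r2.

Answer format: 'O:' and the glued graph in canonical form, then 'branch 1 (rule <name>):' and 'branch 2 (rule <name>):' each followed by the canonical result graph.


O:
nodes: 0:b, 1:b, 2:b, 3:c
edges: (0,1,d); (1,2,s); (2,3,s)
branch 1 (rule r1):
nodes: 0:b, 1:b, 2:b, 3:c
edges: (0,1,s); (0,2,s); (1,2,s); (2,3,s)
branch 2 (rule r2):
nodes: 0:b, 1:b, 3:c
edges: (0,1,d); (1,3,d)


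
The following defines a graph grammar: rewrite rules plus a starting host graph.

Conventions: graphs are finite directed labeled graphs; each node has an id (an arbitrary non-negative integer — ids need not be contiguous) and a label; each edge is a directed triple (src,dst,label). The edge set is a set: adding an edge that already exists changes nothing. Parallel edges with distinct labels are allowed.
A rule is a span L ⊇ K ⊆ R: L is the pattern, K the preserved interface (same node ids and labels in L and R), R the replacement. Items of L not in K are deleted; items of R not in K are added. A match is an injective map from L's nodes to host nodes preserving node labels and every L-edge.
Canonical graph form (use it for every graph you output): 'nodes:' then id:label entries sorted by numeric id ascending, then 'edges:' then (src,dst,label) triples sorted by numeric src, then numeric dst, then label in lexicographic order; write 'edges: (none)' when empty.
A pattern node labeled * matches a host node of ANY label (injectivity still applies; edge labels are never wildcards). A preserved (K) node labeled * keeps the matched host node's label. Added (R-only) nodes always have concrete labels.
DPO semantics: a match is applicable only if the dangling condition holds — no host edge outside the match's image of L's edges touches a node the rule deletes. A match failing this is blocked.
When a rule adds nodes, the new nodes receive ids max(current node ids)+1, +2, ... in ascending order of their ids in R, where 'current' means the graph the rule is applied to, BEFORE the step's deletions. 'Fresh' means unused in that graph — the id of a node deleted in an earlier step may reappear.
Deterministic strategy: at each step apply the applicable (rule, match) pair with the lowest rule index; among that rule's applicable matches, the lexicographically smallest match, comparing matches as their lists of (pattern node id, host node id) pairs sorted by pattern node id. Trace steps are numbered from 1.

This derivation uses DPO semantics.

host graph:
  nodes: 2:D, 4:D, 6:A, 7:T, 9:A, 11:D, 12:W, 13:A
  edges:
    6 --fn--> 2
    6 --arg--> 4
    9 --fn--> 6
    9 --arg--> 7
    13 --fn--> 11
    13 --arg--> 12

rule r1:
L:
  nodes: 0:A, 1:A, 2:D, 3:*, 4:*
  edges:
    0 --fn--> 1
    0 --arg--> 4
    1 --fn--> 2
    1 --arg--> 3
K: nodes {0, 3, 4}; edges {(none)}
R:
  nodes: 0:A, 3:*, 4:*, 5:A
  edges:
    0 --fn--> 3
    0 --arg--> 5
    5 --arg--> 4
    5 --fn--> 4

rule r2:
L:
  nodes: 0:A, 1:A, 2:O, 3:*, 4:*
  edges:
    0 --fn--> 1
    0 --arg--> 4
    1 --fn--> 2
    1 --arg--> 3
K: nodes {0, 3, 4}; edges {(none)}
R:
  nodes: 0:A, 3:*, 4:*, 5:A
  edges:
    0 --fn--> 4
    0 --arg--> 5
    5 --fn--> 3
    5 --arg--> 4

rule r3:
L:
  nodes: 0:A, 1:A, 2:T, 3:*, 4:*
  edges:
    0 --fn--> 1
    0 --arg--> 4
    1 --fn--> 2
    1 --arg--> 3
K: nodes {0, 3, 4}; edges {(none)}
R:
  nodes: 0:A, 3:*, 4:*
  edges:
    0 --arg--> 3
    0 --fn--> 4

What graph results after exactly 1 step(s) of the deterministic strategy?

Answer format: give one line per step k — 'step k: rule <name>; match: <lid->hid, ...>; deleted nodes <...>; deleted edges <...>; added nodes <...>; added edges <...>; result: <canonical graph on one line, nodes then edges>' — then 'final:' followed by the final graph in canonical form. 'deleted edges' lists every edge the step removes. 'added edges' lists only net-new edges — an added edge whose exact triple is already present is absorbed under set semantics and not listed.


step 1: rule r1; match: 0->9, 1->6, 2->2, 3->4, 4->7; deleted nodes 2, 6; deleted edges (6,2,fn); (6,4,arg); (9,6,fn); (9,7,arg); added nodes 14; added edges (9,4,fn); (9,14,arg); (14,7,arg); (14,7,fn); result: nodes: 4:D, 7:T, 9:A, 11:D, 12:W, 13:A, 14:A edges: (9,4,fn); (9,14,arg); (13,11,fn); (13,12,arg); (14,7,arg); (14,7,fn)
final:
nodes: 4:D, 7:T, 9:A, 11:D, 12:W, 13:A, 14:A
edges: (9,4,fn); (9,14,arg); (13,11,fn); (13,12,arg); (14,7,arg); (14,7,fn)


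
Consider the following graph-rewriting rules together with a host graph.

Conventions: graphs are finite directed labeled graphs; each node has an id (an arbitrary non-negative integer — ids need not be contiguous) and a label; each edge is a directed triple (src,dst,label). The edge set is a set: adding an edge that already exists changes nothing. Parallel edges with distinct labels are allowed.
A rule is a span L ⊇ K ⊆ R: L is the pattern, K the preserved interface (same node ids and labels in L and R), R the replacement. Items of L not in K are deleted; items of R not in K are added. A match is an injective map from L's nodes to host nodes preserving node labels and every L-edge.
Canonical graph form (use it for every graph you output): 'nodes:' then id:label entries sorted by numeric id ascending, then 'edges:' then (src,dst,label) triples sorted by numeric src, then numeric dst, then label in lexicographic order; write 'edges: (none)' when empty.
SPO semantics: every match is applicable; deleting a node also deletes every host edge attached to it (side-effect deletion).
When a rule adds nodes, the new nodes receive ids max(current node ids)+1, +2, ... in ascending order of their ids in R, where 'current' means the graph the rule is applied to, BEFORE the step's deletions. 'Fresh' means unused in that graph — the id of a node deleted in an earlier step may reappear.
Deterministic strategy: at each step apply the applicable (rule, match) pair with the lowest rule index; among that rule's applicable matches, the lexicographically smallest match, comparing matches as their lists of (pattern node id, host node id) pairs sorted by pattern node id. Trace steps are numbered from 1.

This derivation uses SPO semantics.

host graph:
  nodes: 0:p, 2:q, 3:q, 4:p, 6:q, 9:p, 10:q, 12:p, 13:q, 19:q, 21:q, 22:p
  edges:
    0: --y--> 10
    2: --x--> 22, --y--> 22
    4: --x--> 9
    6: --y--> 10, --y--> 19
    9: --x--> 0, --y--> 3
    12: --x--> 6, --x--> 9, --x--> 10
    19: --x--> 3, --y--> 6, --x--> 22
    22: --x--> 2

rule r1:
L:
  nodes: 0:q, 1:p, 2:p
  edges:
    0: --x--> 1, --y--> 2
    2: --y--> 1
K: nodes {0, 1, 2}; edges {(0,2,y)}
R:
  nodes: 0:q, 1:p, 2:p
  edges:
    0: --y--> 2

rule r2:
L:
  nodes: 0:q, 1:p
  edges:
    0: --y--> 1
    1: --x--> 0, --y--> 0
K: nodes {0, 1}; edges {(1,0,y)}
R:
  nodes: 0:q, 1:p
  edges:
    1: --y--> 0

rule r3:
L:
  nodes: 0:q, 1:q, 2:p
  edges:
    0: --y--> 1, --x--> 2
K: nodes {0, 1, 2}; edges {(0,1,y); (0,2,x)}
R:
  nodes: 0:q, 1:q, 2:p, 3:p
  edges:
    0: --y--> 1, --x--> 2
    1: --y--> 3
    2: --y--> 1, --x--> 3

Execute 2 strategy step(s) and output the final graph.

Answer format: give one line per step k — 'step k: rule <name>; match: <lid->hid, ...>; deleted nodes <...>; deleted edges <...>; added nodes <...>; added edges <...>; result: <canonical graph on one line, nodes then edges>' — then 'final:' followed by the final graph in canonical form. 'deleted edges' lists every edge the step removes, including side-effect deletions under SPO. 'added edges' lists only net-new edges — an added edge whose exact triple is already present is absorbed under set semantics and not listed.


step 1: rule r3; match: 0->19, 1->6, 2->22; deleted nodes (none); deleted edges (none); added nodes 23; added edges (6,23,y); (22,6,y); (22,23,x); result: nodes: 0:p, 2:q, 3:q, 4:p, 6:q, 9:p, 10:q, 12:p, 13:q, 19:q, 21:q, 22:p, 23:p edges: (0,10,y); (2,22,x); (2,22,y); (4,9,x); (6,10,y); (6,19,y); (6,23,y); (9,0,x); (9,3,y); (12,6,x); (12,9,x); (12,10,x); (19,3,x); (19,6,y); (19,22,x); (22,2,x); (22,6,y); (22,23,x)
step 2: rule r3; match: 0->19, 1->6, 2->22; deleted nodes (none); deleted edges (none); added nodes 24; added edges (6,24,y); (22,24,x); result: nodes: 0:p, 2:q, 3:q, 4:p, 6:q, 9:p, 10:q, 12:p, 13:q, 19:q, 21:q, 22:p, 23:p, 24:p edges: (0,10,y); (2,22,x); (2,22,y); (4,9,x); (6,10,y); (6,19,y); (6,23,y); (6,24,y); (9,0,x); (9,3,y); (12,6,x); (12,9,x); (12,10,x); (19,3,x); (19,6,y); (19,22,x); (22,2,x); (22,6,y); (22,23,x); (22,24,x)
final:
nodes: 0:p, 2:q, 3:q, 4:p, 6:q, 9:p, 10:q, 12:p, 13:q, 19:q, 21:q, 22:p, 23:p, 24:p
edges: (0,10,y); (2,22,x); (2,22,y); (4,9,x); (6,10,y); (6,19,y); (6,23,y); (6,24,y); (9,0,x); (9,3,y); (12,6,x); (12,9,x); (12,10,x); (19,3,x); (19,6,y); (19,22,x); (22,2,x); (22,6,y); (22,23,x); (22,24,x)
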